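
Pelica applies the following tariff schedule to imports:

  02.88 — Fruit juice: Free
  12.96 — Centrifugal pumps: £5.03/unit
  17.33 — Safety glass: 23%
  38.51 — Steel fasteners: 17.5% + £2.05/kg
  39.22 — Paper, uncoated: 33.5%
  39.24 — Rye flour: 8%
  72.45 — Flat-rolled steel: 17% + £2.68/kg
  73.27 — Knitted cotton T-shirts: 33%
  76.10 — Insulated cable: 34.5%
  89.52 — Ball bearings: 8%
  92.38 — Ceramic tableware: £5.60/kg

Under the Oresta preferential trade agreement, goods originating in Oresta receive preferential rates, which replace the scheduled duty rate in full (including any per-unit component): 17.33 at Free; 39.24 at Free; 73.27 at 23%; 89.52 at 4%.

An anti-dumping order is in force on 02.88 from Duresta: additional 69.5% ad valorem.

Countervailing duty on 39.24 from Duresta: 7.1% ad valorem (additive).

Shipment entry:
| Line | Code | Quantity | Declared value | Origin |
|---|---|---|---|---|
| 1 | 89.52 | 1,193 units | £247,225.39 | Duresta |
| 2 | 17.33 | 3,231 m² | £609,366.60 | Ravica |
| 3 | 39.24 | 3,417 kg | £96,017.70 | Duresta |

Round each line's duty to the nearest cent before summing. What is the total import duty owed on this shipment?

Line 1 (89.52, Duresta, 1,193 units, £247,225.39):
Base rate for 89.52 is 8%.
89.52 has an FTA preferential rate, but origin Duresta is not Oresta; base rate stands.
Duty = £247,225.39 × 8% = £19,778.03.
Line 2 (17.33, Ravica, 3,231 m², £609,366.60):
Base rate for 17.33 is 23%.
17.33 has an FTA preferential rate, but origin Ravica is not Oresta; base rate stands.
Duty = £609,366.60 × 23% = £140,154.32.
Line 3 (39.24, Duresta, 3,417 kg, £96,017.70):
Base rate for 39.24 is 8%.
39.24 has an FTA preferential rate, but origin Duresta is not Oresta; base rate stands.
Additional duty on 39.24 from Duresta: +7.1%. Applied ad valorem rate: 8% + 7.1% = 15.1%.
Duty = £96,017.70 × 15.1% = £14,498.67.
Total = £19,778.03 + £140,154.32 + £14,498.67 = £174,431.02.

£174,431.02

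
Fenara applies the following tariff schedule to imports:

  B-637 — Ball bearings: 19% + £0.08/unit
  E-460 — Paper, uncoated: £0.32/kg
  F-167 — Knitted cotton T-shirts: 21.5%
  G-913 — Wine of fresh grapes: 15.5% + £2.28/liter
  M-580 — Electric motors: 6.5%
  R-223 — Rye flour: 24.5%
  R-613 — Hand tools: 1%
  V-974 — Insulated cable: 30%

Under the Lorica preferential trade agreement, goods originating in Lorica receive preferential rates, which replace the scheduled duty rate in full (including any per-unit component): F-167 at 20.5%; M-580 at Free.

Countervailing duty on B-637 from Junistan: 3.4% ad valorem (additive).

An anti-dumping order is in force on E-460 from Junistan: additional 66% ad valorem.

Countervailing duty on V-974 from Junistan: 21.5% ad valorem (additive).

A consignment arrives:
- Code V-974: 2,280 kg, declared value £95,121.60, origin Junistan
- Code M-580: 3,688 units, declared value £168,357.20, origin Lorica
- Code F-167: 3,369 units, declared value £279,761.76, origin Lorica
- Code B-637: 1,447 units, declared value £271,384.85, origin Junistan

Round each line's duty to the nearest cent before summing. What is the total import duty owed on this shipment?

£167,244.75

Line 1 (V-974, Junistan, 2,280 kg, £95,121.60):
Base rate for V-974 is 30%.
Additional duty on V-974 from Junistan: +21.5%. Applied ad valorem rate: 30% + 21.5% = 51.5%.
Duty = £95,121.60 × 51.5% = £48,987.62.
Line 2 (M-580, Lorica, 3,688 units, £168,357.20):
Base rate for M-580 is 6.5%.
Origin Lorica qualifies under the Fenara–Lorica agreement and M-580 is covered: preferential rate Free applies instead.
Duty = £168,357.20 × 0% = £0.00.
Line 3 (F-167, Lorica, 3,369 units, £279,761.76):
Base rate for F-167 is 21.5%.
Origin Lorica qualifies under the Fenara–Lorica agreement and F-167 is covered: preferential rate 20.5% applies instead.
Duty = £279,761.76 × 20.5% = £57,351.16.
Line 4 (B-637, Junistan, 1,447 units, £271,384.85):
Base rate for B-637 is 19% + £0.08/unit.
Additional duty on B-637 from Junistan: +3.4%. Applied ad valorem rate: 19% + 3.4% = 22.4%.
Duty = £271,384.85 × 22.4% + 1,447 × £0.08 = £60,905.97.
Total = £48,987.62 + £0.00 + £57,351.16 + £60,905.97 = £167,244.75.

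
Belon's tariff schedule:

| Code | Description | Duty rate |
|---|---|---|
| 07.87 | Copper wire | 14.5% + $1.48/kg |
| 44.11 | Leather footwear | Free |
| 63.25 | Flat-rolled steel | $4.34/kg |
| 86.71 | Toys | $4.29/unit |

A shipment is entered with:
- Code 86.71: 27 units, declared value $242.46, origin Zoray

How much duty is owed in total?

$115.83

Line 1 (86.71, Zoray, 27 units, $242.46):
Base rate for 86.71 is $4.29/unit.
Duty = 27 × $4.29 = $115.83.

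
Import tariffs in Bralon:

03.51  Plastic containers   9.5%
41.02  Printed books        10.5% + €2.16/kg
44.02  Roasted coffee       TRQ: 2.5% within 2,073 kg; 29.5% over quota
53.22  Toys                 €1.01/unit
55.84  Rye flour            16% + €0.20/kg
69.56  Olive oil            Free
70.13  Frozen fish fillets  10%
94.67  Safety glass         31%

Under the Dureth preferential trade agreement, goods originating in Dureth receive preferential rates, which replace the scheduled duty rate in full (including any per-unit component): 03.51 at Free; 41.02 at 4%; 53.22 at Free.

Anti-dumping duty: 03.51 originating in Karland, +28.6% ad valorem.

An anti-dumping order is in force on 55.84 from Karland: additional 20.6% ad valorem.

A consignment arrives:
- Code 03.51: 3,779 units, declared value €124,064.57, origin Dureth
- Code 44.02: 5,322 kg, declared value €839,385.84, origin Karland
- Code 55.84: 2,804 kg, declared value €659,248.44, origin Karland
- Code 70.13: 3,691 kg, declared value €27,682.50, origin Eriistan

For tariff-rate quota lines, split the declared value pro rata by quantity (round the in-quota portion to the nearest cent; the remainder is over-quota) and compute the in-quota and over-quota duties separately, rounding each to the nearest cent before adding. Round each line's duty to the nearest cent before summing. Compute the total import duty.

€403,955.34

Line 1 (03.51, Dureth, 3,779 units, €124,064.57):
Base rate for 03.51 is 9.5%.
Origin Dureth qualifies under the Bralon–Dureth agreement and 03.51 is covered: preferential rate Free applies instead.
The additional-duty order on 03.51 targets Karland, not Dureth; it does not apply.
Duty = €124,064.57 × 0% = €0.00.
Line 2 (44.02, Karland, 5,322 kg, €839,385.84):
Code 44.02 is under a tariff-rate quota (threshold 2,073 kg). In-quota: 2,073 kg at 2.5%; over-quota: 3,249 kg at 29.5%.
Pro-rata value split: in-quota = €839,385.84 × 2,073/5,322 = €326,953.56; over-quota = €839,385.84 − €326,953.56 = €512,432.28.
In-quota duty = €326,953.56 × 2.5% = €8,173.84. Over-quota duty = €512,432.28 × 29.5% = €151,167.52.
Line duty = €8,173.84 + €151,167.52 = €159,341.36.
Line 3 (55.84, Karland, 2,804 kg, €659,248.44):
Base rate for 55.84 is 16% + €0.20/kg.
Additional duty on 55.84 from Karland: +20.6%. Applied ad valorem rate: 16% + 20.6% = 36.6%.
Duty = €659,248.44 × 36.6% + 2,804 × €0.20 = €241,845.73.
Line 4 (70.13, Eriistan, 3,691 kg, €27,682.50):
Base rate for 70.13 is 10%.
Duty = €27,682.50 × 10% = €2,768.25.
Total = €0.00 + €159,341.36 + €241,845.73 + €2,768.25 = €403,955.34.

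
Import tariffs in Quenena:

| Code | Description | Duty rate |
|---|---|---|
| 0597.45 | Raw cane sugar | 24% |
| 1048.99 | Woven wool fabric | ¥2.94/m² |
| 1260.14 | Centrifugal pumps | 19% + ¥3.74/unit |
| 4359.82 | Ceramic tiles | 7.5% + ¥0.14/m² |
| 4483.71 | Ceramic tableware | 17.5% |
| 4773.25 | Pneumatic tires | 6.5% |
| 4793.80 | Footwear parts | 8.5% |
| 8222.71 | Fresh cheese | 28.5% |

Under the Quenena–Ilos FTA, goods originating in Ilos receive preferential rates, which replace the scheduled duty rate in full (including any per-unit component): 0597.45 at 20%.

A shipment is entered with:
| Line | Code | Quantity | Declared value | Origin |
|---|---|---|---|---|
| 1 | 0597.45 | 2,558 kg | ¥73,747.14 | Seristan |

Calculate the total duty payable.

Line 1 (0597.45, Seristan, 2,558 kg, ¥73,747.14):
Base rate for 0597.45 is 24%.
0597.45 has an FTA preferential rate, but origin Seristan is not Ilos; base rate stands.
Duty = ¥73,747.14 × 24% = ¥17,699.31.

¥17,699.31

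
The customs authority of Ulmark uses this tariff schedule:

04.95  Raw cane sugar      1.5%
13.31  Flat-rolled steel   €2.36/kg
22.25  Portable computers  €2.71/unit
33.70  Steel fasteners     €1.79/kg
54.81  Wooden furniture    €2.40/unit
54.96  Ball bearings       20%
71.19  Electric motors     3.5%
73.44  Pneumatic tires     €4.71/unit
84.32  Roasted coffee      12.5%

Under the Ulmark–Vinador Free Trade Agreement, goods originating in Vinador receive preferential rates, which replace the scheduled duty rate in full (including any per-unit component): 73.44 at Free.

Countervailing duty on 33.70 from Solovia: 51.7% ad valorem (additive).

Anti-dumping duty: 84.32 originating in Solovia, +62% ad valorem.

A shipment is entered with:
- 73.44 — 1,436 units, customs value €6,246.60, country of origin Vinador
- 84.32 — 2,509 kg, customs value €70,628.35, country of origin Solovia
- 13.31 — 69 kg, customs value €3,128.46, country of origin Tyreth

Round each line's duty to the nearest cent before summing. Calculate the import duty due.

€52,780.96

Line 1 (73.44, Vinador, 1,436 units, €6,246.60):
Base rate for 73.44 is €4.71/unit.
Origin Vinador qualifies under the Ulmark–Vinador agreement and 73.44 is covered: preferential rate Free applies instead.
Duty = €6,246.60 × 0% = €0.00.
Line 2 (84.32, Solovia, 2,509 kg, €70,628.35):
Base rate for 84.32 is 12.5%.
Additional duty on 84.32 from Solovia: +62%. Applied ad valorem rate: 12.5% + 62% = 74.5%.
Duty = €70,628.35 × 74.5% = €52,618.12.
Line 3 (13.31, Tyreth, 69 kg, €3,128.46):
Base rate for 13.31 is €2.36/kg.
Duty = 69 × €2.36 = €162.84.
Total = €0.00 + €52,618.12 + €162.84 = €52,780.96.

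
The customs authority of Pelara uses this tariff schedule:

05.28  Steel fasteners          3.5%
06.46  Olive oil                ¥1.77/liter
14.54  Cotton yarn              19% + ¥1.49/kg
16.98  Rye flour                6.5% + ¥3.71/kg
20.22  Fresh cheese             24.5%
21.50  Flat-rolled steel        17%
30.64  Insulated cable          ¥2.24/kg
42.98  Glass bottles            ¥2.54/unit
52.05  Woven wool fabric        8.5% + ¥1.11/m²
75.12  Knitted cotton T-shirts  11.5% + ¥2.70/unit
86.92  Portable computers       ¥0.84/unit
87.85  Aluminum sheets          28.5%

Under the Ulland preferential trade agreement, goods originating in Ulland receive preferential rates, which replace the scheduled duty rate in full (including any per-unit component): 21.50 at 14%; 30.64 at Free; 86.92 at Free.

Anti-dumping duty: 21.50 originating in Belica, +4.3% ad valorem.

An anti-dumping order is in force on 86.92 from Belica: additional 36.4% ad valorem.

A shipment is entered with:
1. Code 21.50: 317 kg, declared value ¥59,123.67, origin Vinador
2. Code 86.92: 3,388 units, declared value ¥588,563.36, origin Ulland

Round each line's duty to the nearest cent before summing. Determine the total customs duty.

¥10,051.02

Line 1 (21.50, Vinador, 317 kg, ¥59,123.67):
Base rate for 21.50 is 17%.
21.50 has an FTA preferential rate, but origin Vinador is not Ulland; base rate stands.
The additional-duty order on 21.50 targets Belica, not Vinador; it does not apply.
Duty = ¥59,123.67 × 17% = ¥10,051.02.
Line 2 (86.92, Ulland, 3,388 units, ¥588,563.36):
Base rate for 86.92 is ¥0.84/unit.
Origin Ulland qualifies under the Pelara–Ulland agreement and 86.92 is covered: preferential rate Free applies instead.
The additional-duty order on 86.92 targets Belica, not Ulland; it does not apply.
Duty = ¥588,563.36 × 0% = ¥0.00.
Total = ¥10,051.02 + ¥0.00 = ¥10,051.02.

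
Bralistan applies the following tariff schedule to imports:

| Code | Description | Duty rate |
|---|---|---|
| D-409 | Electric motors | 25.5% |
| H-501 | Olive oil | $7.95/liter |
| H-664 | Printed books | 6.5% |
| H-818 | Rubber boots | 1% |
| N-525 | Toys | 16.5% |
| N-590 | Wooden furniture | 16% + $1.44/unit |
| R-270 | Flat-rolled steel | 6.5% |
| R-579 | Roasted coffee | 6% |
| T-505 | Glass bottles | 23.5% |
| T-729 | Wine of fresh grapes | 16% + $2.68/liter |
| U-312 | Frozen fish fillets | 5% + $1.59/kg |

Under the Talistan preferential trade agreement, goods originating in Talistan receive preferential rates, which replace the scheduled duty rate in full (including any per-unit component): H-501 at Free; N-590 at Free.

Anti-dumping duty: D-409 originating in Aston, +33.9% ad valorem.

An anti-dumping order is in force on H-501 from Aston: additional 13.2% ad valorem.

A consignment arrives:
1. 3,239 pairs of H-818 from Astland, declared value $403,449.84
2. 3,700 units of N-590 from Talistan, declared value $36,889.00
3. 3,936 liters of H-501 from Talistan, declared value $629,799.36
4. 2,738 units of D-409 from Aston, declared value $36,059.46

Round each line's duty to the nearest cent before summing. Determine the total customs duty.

$25,453.82

Line 1 (H-818, Astland, 3,239 pairs, $403,449.84):
Base rate for H-818 is 1%.
Duty = $403,449.84 × 1% = $4,034.50.
Line 2 (N-590, Talistan, 3,700 units, $36,889.00):
Base rate for N-590 is 16% + $1.44/unit.
Origin Talistan qualifies under the Bralistan–Talistan agreement and N-590 is covered: preferential rate Free applies instead.
Duty = $36,889.00 × 0% = $0.00.
Line 3 (H-501, Talistan, 3,936 liters, $629,799.36):
Base rate for H-501 is $7.95/liter.
Origin Talistan qualifies under the Bralistan–Talistan agreement and H-501 is covered: preferential rate Free applies instead.
The additional-duty order on H-501 targets Aston, not Talistan; it does not apply.
Duty = $629,799.36 × 0% = $0.00.
Line 4 (D-409, Aston, 2,738 units, $36,059.46):
Base rate for D-409 is 25.5%.
Additional duty on D-409 from Aston: +33.9%. Applied ad valorem rate: 25.5% + 33.9% = 59.4%.
Duty = $36,059.46 × 59.4% = $21,419.32.
Total = $4,034.50 + $0.00 + $0.00 + $21,419.32 = $25,453.82.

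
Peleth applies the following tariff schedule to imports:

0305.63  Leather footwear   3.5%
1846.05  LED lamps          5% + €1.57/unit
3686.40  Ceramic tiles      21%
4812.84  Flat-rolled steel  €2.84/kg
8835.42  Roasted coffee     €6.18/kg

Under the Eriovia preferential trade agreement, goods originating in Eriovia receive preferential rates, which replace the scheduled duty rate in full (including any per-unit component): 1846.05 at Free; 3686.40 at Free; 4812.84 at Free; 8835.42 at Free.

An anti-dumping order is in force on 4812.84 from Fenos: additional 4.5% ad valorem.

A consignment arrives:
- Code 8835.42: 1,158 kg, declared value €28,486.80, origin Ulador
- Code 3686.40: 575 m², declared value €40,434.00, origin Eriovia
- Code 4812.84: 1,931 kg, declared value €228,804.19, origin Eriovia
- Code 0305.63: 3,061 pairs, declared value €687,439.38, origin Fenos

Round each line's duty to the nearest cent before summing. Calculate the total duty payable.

Line 1 (8835.42, Ulador, 1,158 kg, €28,486.80):
Base rate for 8835.42 is €6.18/kg.
8835.42 has an FTA preferential rate, but origin Ulador is not Eriovia; base rate stands.
Duty = 1,158 × €6.18 = €7,156.44.
Line 2 (3686.40, Eriovia, 575 m², €40,434.00):
Base rate for 3686.40 is 21%.
Origin Eriovia qualifies under the Peleth–Eriovia agreement and 3686.40 is covered: preferential rate Free applies instead.
Duty = €40,434.00 × 0% = €0.00.
Line 3 (4812.84, Eriovia, 1,931 kg, €228,804.19):
Base rate for 4812.84 is €2.84/kg.
Origin Eriovia qualifies under the Peleth–Eriovia agreement and 4812.84 is covered: preferential rate Free applies instead.
The additional-duty order on 4812.84 targets Fenos, not Eriovia; it does not apply.
Duty = €228,804.19 × 0% = €0.00.
Line 4 (0305.63, Fenos, 3,061 pairs, €687,439.38):
Base rate for 0305.63 is 3.5%.
Duty = €687,439.38 × 3.5% = €24,060.38.
Total = €7,156.44 + €0.00 + €0.00 + €24,060.38 = €31,216.82.

€31,216.82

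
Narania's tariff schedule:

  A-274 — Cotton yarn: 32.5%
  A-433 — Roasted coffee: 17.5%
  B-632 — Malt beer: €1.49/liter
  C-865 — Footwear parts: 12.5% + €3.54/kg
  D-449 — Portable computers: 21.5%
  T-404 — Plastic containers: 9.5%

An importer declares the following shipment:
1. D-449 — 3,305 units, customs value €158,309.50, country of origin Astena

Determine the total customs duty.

€34,036.54

Line 1 (D-449, Astena, 3,305 units, €158,309.50):
Base rate for D-449 is 21.5%.
Duty = €158,309.50 × 21.5% = €34,036.54.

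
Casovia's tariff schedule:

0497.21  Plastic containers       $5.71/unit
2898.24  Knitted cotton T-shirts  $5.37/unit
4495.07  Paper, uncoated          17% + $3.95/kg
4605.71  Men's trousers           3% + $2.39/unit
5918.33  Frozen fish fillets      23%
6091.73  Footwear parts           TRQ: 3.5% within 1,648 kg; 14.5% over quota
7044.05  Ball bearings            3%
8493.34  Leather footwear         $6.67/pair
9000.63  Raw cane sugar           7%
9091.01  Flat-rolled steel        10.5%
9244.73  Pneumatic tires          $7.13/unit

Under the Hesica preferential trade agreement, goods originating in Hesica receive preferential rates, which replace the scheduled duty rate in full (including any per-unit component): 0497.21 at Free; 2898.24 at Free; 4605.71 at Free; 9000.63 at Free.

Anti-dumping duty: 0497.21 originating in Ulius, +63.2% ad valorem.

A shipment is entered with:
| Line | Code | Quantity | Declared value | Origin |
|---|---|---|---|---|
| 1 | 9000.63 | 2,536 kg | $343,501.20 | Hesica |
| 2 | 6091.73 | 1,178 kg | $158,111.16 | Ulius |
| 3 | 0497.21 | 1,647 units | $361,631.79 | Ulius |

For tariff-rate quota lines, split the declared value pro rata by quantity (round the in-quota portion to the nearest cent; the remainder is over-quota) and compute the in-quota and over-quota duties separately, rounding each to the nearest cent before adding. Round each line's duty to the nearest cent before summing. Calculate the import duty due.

Line 1 (9000.63, Hesica, 2,536 kg, $343,501.20):
Base rate for 9000.63 is 7%.
Origin Hesica qualifies under the Casovia–Hesica agreement and 9000.63 is covered: preferential rate Free applies instead.
Duty = $343,501.20 × 0% = $0.00.
Line 2 (6091.73, Ulius, 1,178 kg, $158,111.16):
Code 6091.73 is under a tariff-rate quota (threshold 1,648 kg). Quantity 1,178 kg is within the quota, so the in-quota rate 3.5% applies to the full value.
Duty = $158,111.16 × 3.5% = $5,533.89.
Line 3 (0497.21, Ulius, 1,647 units, $361,631.79):
Base rate for 0497.21 is $5.71/unit.
0497.21 has an FTA preferential rate, but origin Ulius is not Hesica; base rate stands.
Additional duty on 0497.21 from Ulius: +63.2% ad valorem. Applied ad valorem rate = 63.2%.
Duty = $361,631.79 × 63.2% + 1,647 × $5.71 = $237,955.66.
Total = $0.00 + $5,533.89 + $237,955.66 = $243,489.55.

$243,489.55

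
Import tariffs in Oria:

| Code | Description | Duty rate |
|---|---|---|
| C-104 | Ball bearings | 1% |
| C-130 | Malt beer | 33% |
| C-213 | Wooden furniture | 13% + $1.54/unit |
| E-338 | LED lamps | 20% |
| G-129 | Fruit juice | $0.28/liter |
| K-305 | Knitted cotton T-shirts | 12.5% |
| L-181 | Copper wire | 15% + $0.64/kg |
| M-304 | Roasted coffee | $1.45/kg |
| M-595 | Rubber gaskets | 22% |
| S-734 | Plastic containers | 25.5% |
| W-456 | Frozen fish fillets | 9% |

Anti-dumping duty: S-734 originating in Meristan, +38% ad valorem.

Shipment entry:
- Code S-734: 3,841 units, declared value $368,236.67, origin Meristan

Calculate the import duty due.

Line 1 (S-734, Meristan, 3,841 units, $368,236.67):
Base rate for S-734 is 25.5%.
Additional duty on S-734 from Meristan: +38%. Applied ad valorem rate: 25.5% + 38% = 63.5%.
Duty = $368,236.67 × 63.5% = $233,830.29.

$233,830.29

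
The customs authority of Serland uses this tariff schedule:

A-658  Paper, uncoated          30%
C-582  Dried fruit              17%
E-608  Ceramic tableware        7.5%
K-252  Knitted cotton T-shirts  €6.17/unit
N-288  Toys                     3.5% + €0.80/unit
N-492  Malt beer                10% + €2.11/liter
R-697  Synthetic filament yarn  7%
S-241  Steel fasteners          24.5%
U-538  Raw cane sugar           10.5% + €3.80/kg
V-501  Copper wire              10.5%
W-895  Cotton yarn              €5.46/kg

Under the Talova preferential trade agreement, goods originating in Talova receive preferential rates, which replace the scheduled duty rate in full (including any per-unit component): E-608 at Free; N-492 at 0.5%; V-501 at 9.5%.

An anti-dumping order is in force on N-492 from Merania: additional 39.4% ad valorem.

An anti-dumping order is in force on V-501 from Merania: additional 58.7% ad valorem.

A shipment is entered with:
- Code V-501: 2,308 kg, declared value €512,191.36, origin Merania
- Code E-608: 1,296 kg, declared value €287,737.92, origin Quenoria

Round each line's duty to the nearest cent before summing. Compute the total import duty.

€376,016.76

Line 1 (V-501, Merania, 2,308 kg, €512,191.36):
Base rate for V-501 is 10.5%.
V-501 has an FTA preferential rate, but origin Merania is not Talova; base rate stands.
Additional duty on V-501 from Merania: +58.7%. Applied ad valorem rate: 10.5% + 58.7% = 69.2%.
Duty = €512,191.36 × 69.2% = €354,436.42.
Line 2 (E-608, Quenoria, 1,296 kg, €287,737.92):
Base rate for E-608 is 7.5%.
E-608 has an FTA preferential rate, but origin Quenoria is not Talova; base rate stands.
Duty = €287,737.92 × 7.5% = €21,580.34.
Total = €354,436.42 + €21,580.34 = €376,016.76.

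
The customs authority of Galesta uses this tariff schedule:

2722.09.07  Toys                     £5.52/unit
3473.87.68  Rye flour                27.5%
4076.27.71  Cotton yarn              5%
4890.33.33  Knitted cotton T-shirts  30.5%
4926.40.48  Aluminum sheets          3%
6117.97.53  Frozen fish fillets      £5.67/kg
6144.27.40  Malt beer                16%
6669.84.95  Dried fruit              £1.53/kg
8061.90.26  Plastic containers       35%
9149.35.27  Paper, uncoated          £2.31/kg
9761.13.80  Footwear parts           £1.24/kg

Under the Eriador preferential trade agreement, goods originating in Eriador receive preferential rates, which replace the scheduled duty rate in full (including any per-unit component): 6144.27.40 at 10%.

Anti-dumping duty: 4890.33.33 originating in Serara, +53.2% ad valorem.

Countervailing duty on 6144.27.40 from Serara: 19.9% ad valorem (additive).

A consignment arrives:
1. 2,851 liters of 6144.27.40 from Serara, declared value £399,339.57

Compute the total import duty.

£143,362.91

Line 1 (6144.27.40, Serara, 2,851 liters, £399,339.57):
Base rate for 6144.27.40 is 16%.
6144.27.40 has an FTA preferential rate, but origin Serara is not Eriador; base rate stands.
Additional duty on 6144.27.40 from Serara: +19.9%. Applied ad valorem rate: 16% + 19.9% = 35.9%.
Duty = £399,339.57 × 35.9% = £143,362.91.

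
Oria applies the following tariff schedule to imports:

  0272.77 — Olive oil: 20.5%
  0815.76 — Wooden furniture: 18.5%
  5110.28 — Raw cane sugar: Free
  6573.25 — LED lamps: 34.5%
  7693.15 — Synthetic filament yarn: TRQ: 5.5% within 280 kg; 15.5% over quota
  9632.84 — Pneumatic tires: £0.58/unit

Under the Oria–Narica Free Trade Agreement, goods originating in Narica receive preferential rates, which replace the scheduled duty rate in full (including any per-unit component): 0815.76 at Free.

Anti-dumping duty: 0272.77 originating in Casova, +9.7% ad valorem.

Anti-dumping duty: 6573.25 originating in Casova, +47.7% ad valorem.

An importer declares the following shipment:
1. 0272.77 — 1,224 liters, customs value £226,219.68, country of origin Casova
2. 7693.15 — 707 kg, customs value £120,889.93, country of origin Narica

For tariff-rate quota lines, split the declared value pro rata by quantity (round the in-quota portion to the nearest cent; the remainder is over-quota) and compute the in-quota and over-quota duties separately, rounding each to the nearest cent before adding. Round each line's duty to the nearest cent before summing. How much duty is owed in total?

Line 1 (0272.77, Casova, 1,224 liters, £226,219.68):
Base rate for 0272.77 is 20.5%.
Additional duty on 0272.77 from Casova: +9.7%. Applied ad valorem rate: 20.5% + 9.7% = 30.2%.
Duty = £226,219.68 × 30.2% = £68,318.34.
Line 2 (7693.15, Narica, 707 kg, £120,889.93):
Code 7693.15 is under a tariff-rate quota (threshold 280 kg). In-quota: 280 kg at 5.5%; over-quota: 427 kg at 15.5%.
Pro-rata value split: in-quota = £120,889.93 × 280/707 = £47,877.20; over-quota = £120,889.93 − £47,877.20 = £73,012.73.
In-quota duty = £47,877.20 × 5.5% = £2,633.25. Over-quota duty = £73,012.73 × 15.5% = £11,316.97.
Line duty = £2,633.25 + £11,316.97 = £13,950.22.
Total = £68,318.34 + £13,950.22 = £82,268.56.

£82,268.56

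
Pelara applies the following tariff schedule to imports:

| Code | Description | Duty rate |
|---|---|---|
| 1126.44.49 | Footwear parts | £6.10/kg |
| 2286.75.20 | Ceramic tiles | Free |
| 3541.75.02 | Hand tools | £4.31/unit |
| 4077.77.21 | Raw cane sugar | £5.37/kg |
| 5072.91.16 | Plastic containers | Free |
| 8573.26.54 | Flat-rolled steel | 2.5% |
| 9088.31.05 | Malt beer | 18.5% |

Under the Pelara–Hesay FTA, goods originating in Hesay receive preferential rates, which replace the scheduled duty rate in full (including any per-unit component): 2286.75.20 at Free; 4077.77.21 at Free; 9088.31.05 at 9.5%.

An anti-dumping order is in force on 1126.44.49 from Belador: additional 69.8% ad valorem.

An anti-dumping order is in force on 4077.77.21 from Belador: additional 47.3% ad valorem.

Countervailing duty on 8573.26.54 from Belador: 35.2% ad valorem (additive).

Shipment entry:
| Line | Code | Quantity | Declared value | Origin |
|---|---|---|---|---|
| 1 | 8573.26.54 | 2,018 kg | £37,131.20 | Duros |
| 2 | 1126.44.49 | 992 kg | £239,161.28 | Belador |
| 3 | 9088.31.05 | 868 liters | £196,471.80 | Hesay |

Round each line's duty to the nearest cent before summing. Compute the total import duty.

Line 1 (8573.26.54, Duros, 2,018 kg, £37,131.20):
Base rate for 8573.26.54 is 2.5%.
The additional-duty order on 8573.26.54 targets Belador, not Duros; it does not apply.
Duty = £37,131.20 × 2.5% = £928.28.
Line 2 (1126.44.49, Belador, 992 kg, £239,161.28):
Base rate for 1126.44.49 is £6.10/kg.
Additional duty on 1126.44.49 from Belador: +69.8% ad valorem. Applied ad valorem rate = 69.8%.
Duty = £239,161.28 × 69.8% + 992 × £6.10 = £172,985.77.
Line 3 (9088.31.05, Hesay, 868 liters, £196,471.80):
Base rate for 9088.31.05 is 18.5%.
Origin Hesay qualifies under the Pelara–Hesay agreement and 9088.31.05 is covered: preferential rate 9.5% applies instead.
Duty = £196,471.80 × 9.5% = £18,664.82.
Total = £928.28 + £172,985.77 + £18,664.82 = £192,578.87.

£192,578.87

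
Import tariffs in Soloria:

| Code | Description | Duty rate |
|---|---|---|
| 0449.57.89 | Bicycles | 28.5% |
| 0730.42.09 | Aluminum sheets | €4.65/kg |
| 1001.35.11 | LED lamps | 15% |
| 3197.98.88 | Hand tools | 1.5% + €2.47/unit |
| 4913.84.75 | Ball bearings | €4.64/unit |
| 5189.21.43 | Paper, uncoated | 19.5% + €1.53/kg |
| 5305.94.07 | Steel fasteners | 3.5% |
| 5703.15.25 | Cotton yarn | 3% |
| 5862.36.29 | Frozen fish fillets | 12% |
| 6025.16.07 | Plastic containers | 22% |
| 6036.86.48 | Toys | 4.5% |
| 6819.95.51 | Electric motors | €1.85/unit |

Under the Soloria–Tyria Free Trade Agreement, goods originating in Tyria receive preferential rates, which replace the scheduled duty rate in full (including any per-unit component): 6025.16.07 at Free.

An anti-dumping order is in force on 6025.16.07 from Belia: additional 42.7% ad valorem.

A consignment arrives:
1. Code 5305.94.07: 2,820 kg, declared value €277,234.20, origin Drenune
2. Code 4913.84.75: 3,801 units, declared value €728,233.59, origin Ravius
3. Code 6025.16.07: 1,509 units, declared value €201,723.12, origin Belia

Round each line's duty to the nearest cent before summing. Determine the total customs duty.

Line 1 (5305.94.07, Drenune, 2,820 kg, €277,234.20):
Base rate for 5305.94.07 is 3.5%.
Duty = €277,234.20 × 3.5% = €9,703.20.
Line 2 (4913.84.75, Ravius, 3,801 units, €728,233.59):
Base rate for 4913.84.75 is €4.64/unit.
Duty = 3,801 × €4.64 = €17,636.64.
Line 3 (6025.16.07, Belia, 1,509 units, €201,723.12):
Base rate for 6025.16.07 is 22%.
6025.16.07 has an FTA preferential rate, but origin Belia is not Tyria; base rate stands.
Additional duty on 6025.16.07 from Belia: +42.7%. Applied ad valorem rate: 22% + 42.7% = 64.7%.
Duty = €201,723.12 × 64.7% = €130,514.86.
Total = €9,703.20 + €17,636.64 + €130,514.86 = €157,854.70.

€157,854.70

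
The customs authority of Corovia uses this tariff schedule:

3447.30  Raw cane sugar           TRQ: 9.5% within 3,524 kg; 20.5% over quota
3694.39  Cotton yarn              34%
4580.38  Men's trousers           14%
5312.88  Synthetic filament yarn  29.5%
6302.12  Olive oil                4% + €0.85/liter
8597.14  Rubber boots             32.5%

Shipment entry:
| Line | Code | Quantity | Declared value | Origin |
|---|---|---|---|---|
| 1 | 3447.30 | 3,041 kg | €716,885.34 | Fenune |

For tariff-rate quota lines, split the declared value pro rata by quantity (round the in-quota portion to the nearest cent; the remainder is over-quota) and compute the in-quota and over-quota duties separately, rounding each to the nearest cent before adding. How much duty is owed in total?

€68,104.11

Line 1 (3447.30, Fenune, 3,041 kg, €716,885.34):
Code 3447.30 is under a tariff-rate quota (threshold 3,524 kg). Quantity 3,041 kg is within the quota, so the in-quota rate 9.5% applies to the full value.
Duty = €716,885.34 × 9.5% = €68,104.11.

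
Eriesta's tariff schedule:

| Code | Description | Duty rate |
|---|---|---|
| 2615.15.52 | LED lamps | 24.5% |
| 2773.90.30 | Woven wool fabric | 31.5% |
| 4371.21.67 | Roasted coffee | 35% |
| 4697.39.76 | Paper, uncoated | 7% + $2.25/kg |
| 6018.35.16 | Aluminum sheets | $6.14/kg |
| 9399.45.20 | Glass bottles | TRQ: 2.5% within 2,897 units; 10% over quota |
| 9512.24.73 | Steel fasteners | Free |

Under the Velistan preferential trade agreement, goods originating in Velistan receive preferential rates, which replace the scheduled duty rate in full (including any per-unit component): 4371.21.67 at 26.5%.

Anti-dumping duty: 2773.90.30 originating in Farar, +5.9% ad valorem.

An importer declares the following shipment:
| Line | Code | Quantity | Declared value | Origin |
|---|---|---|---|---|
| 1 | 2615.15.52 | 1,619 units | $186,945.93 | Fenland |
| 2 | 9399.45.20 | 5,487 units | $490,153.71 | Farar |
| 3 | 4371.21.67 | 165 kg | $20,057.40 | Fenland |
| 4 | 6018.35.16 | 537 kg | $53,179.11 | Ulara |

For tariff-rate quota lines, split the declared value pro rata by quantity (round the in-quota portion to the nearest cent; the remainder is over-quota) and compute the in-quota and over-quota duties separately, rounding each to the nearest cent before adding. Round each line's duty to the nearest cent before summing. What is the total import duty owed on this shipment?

$85,725.22

Line 1 (2615.15.52, Fenland, 1,619 units, $186,945.93):
Base rate for 2615.15.52 is 24.5%.
Duty = $186,945.93 × 24.5% = $45,801.75.
Line 2 (9399.45.20, Farar, 5,487 units, $490,153.71):
Code 9399.45.20 is under a tariff-rate quota (threshold 2,897 units). In-quota: 2,897 units at 2.5%; over-quota: 2,590 units at 10%.
Pro-rata value split: in-quota = $490,153.71 × 2,897/5,487 = $258,789.01; over-quota = $490,153.71 − $258,789.01 = $231,364.70.
In-quota duty = $258,789.01 × 2.5% = $6,469.73. Over-quota duty = $231,364.70 × 10% = $23,136.47.
Line duty = $6,469.73 + $23,136.47 = $29,606.20.
Line 3 (4371.21.67, Fenland, 165 kg, $20,057.40):
Base rate for 4371.21.67 is 35%.
4371.21.67 has an FTA preferential rate, but origin Fenland is not Velistan; base rate stands.
Duty = $20,057.40 × 35% = $7,020.09.
Line 4 (6018.35.16, Ulara, 537 kg, $53,179.11):
Base rate for 6018.35.16 is $6.14/kg.
Duty = 537 × $6.14 = $3,297.18.
Total = $45,801.75 + $29,606.20 + $7,020.09 + $3,297.18 = $85,725.22.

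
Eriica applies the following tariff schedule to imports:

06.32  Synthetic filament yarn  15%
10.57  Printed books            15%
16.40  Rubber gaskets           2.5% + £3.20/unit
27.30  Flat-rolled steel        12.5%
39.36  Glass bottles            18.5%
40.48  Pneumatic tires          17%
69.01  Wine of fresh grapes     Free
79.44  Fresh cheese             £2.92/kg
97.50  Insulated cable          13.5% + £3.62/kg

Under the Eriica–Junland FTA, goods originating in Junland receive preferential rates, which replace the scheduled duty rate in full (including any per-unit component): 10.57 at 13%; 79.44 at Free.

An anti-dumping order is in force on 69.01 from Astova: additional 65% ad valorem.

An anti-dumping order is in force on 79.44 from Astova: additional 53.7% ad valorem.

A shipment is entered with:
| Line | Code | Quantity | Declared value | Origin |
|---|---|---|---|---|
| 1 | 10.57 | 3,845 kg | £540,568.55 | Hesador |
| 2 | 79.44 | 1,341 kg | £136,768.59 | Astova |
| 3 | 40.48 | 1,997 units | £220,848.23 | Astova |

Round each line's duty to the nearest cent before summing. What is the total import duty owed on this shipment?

£195,989.93

Line 1 (10.57, Hesador, 3,845 kg, £540,568.55):
Base rate for 10.57 is 15%.
10.57 has an FTA preferential rate, but origin Hesador is not Junland; base rate stands.
Duty = £540,568.55 × 15% = £81,085.28.
Line 2 (79.44, Astova, 1,341 kg, £136,768.59):
Base rate for 79.44 is £2.92/kg.
79.44 has an FTA preferential rate, but origin Astova is not Junland; base rate stands.
Additional duty on 79.44 from Astova: +53.7% ad valorem. Applied ad valorem rate = 53.7%.
Duty = £136,768.59 × 53.7% + 1,341 × £2.92 = £77,360.45.
Line 3 (40.48, Astova, 1,997 units, £220,848.23):
Base rate for 40.48 is 17%.
Duty = £220,848.23 × 17% = £37,544.20.
Total = £81,085.28 + £77,360.45 + £37,544.20 = £195,989.93.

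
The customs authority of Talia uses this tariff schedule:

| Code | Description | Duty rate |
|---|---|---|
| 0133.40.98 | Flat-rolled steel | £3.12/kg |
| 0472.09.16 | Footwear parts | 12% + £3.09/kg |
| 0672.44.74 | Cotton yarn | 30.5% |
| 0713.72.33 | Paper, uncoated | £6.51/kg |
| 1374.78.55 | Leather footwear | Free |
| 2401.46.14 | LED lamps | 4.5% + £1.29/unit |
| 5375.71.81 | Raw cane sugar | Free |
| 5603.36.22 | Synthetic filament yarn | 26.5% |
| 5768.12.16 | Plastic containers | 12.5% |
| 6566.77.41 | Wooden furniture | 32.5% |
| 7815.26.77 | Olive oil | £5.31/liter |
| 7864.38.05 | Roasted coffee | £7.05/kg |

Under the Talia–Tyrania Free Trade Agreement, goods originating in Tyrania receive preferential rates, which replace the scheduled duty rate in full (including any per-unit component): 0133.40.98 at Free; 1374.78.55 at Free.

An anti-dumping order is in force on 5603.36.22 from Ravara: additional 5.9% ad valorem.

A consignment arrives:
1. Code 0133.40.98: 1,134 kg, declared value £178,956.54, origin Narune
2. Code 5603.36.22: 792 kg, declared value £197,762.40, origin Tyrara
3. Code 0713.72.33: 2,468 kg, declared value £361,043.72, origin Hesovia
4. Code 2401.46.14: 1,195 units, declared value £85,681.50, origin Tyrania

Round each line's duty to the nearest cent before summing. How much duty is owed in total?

Line 1 (0133.40.98, Narune, 1,134 kg, £178,956.54):
Base rate for 0133.40.98 is £3.12/kg.
0133.40.98 has an FTA preferential rate, but origin Narune is not Tyrania; base rate stands.
Duty = 1,134 × £3.12 = £3,538.08.
Line 2 (5603.36.22, Tyrara, 792 kg, £197,762.40):
Base rate for 5603.36.22 is 26.5%.
The additional-duty order on 5603.36.22 targets Ravara, not Tyrara; it does not apply.
Duty = £197,762.40 × 26.5% = £52,407.04.
Line 3 (0713.72.33, Hesovia, 2,468 kg, £361,043.72):
Base rate for 0713.72.33 is £6.51/kg.
Duty = 2,468 × £6.51 = £16,066.68.
Line 4 (2401.46.14, Tyrania, 1,195 units, £85,681.50):
Base rate for 2401.46.14 is 4.5% + £1.29/unit.
Origin Tyrania is the FTA partner but 2401.46.14 is not on the preference list; base rate stands.
Duty = £85,681.50 × 4.5% + 1,195 × £1.29 = £5,397.22.
Total = £3,538.08 + £52,407.04 + £16,066.68 + £5,397.22 = £77,409.02.

£77,409.02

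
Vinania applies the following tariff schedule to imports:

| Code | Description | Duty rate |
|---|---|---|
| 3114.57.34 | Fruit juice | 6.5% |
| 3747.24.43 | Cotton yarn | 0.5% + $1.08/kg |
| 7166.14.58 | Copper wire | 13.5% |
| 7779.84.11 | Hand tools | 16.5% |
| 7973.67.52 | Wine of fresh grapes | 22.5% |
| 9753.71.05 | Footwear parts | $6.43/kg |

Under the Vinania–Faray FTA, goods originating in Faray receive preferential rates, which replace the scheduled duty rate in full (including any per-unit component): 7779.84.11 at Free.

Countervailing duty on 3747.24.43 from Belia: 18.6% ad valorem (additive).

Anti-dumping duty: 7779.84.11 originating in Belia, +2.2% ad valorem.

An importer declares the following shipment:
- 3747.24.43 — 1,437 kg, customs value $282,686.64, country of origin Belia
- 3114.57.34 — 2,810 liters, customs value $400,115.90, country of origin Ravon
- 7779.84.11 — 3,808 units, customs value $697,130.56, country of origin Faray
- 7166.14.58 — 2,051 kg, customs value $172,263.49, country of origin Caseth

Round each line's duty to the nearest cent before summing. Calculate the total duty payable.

$104,808.21

Line 1 (3747.24.43, Belia, 1,437 kg, $282,686.64):
Base rate for 3747.24.43 is 0.5% + $1.08/kg.
Additional duty on 3747.24.43 from Belia: +18.6%. Applied ad valorem rate: 0.5% + 18.6% = 19.1%.
Duty = $282,686.64 × 19.1% + 1,437 × $1.08 = $55,545.11.
Line 2 (3114.57.34, Ravon, 2,810 liters, $400,115.90):
Base rate for 3114.57.34 is 6.5%.
Duty = $400,115.90 × 6.5% = $26,007.53.
Line 3 (7779.84.11, Faray, 3,808 units, $697,130.56):
Base rate for 7779.84.11 is 16.5%.
Origin Faray qualifies under the Vinania–Faray agreement and 7779.84.11 is covered: preferential rate Free applies instead.
The additional-duty order on 7779.84.11 targets Belia, not Faray; it does not apply.
Duty = $697,130.56 × 0% = $0.00.
Line 4 (7166.14.58, Caseth, 2,051 kg, $172,263.49):
Base rate for 7166.14.58 is 13.5%.
Duty = $172,263.49 × 13.5% = $23,255.57.
Total = $55,545.11 + $26,007.53 + $0.00 + $23,255.57 = $104,808.21.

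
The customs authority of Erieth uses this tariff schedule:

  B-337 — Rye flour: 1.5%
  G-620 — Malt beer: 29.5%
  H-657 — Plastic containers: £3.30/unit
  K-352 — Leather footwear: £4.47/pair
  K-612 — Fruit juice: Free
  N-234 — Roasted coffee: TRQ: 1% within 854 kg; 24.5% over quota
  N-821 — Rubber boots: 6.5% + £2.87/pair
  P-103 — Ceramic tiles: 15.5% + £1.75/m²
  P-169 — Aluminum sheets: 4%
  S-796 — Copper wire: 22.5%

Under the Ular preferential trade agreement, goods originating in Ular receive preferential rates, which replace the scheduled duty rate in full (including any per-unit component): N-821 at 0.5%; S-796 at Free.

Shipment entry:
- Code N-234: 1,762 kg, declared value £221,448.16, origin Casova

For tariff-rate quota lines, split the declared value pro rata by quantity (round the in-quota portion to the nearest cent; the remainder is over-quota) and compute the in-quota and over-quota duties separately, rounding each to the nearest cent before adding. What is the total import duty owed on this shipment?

£29,032.08

Line 1 (N-234, Casova, 1,762 kg, £221,448.16):
Code N-234 is under a tariff-rate quota (threshold 854 kg). In-quota: 854 kg at 1%; over-quota: 908 kg at 24.5%.
Pro-rata value split: in-quota = £221,448.16 × 854/1,762 = £107,330.72; over-quota = £221,448.16 − £107,330.72 = £114,117.44.
In-quota duty = £107,330.72 × 1% = £1,073.31. Over-quota duty = £114,117.44 × 24.5% = £27,958.77.
Line duty = £1,073.31 + £27,958.77 = £29,032.08.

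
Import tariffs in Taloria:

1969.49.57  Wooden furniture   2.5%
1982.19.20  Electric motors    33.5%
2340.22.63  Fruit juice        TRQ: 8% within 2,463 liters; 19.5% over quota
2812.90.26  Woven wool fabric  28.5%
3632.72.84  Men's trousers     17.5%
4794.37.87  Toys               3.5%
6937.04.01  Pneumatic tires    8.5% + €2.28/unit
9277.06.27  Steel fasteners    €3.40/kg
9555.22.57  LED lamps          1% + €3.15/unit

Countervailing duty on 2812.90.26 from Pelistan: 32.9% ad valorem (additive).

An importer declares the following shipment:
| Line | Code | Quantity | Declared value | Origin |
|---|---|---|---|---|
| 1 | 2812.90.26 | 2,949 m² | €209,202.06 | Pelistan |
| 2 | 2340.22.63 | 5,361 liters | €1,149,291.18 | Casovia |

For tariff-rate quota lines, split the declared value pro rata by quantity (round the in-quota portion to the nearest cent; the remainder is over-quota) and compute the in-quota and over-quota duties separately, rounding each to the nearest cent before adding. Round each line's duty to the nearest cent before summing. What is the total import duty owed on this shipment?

Line 1 (2812.90.26, Pelistan, 2,949 m², €209,202.06):
Base rate for 2812.90.26 is 28.5%.
Additional duty on 2812.90.26 from Pelistan: +32.9%. Applied ad valorem rate: 28.5% + 32.9% = 61.4%.
Duty = €209,202.06 × 61.4% = €128,450.06.
Line 2 (2340.22.63, Casovia, 5,361 liters, €1,149,291.18):
Code 2340.22.63 is under a tariff-rate quota (threshold 2,463 liters). In-quota: 2,463 liters at 8%; over-quota: 2,898 liters at 19.5%.
Pro-rata value split: in-quota = €1,149,291.18 × 2,463/5,361 = €528,017.94; over-quota = €1,149,291.18 − €528,017.94 = €621,273.24.
In-quota duty = €528,017.94 × 8% = €42,241.44. Over-quota duty = €621,273.24 × 19.5% = €121,148.28.
Line duty = €42,241.44 + €121,148.28 = €163,389.72.
Total = €128,450.06 + €163,389.72 = €291,839.78.

€291,839.78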